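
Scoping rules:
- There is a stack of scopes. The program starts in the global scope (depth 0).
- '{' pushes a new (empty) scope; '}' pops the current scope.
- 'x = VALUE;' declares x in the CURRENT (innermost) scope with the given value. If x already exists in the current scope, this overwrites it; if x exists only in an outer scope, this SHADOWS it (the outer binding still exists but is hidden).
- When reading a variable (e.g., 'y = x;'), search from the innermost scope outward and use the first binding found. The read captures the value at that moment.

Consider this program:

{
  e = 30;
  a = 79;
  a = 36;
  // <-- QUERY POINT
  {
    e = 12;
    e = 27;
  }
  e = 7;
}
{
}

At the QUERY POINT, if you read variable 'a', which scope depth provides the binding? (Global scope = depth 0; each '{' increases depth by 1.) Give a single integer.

Answer: 1

Derivation:
Step 1: enter scope (depth=1)
Step 2: declare e=30 at depth 1
Step 3: declare a=79 at depth 1
Step 4: declare a=36 at depth 1
Visible at query point: a=36 e=30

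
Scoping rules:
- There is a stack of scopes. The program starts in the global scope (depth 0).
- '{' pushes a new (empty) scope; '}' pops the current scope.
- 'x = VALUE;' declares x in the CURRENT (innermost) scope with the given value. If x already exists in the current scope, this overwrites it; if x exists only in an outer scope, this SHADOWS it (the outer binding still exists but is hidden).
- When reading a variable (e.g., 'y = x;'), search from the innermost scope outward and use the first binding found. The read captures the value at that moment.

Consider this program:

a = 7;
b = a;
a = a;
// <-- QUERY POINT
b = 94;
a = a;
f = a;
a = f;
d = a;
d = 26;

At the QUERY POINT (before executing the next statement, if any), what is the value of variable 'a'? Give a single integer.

Step 1: declare a=7 at depth 0
Step 2: declare b=(read a)=7 at depth 0
Step 3: declare a=(read a)=7 at depth 0
Visible at query point: a=7 b=7

Answer: 7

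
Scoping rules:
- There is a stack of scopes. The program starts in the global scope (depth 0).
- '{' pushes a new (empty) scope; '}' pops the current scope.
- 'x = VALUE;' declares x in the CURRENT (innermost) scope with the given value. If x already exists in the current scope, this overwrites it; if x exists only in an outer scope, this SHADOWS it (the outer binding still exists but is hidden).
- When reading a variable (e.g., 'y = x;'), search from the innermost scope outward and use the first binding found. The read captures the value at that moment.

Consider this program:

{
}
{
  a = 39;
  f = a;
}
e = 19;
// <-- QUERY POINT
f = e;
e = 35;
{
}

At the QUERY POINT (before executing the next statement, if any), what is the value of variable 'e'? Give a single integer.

Answer: 19

Derivation:
Step 1: enter scope (depth=1)
Step 2: exit scope (depth=0)
Step 3: enter scope (depth=1)
Step 4: declare a=39 at depth 1
Step 5: declare f=(read a)=39 at depth 1
Step 6: exit scope (depth=0)
Step 7: declare e=19 at depth 0
Visible at query point: e=19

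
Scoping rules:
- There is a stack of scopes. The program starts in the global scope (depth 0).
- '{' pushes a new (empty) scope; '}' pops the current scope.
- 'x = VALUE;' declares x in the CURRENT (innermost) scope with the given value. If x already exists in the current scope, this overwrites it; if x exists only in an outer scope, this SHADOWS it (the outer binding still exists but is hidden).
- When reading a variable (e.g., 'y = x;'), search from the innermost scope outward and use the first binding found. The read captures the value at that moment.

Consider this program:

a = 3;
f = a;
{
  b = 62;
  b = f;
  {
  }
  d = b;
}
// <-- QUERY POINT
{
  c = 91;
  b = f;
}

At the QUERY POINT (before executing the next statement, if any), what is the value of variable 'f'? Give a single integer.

Answer: 3

Derivation:
Step 1: declare a=3 at depth 0
Step 2: declare f=(read a)=3 at depth 0
Step 3: enter scope (depth=1)
Step 4: declare b=62 at depth 1
Step 5: declare b=(read f)=3 at depth 1
Step 6: enter scope (depth=2)
Step 7: exit scope (depth=1)
Step 8: declare d=(read b)=3 at depth 1
Step 9: exit scope (depth=0)
Visible at query point: a=3 f=3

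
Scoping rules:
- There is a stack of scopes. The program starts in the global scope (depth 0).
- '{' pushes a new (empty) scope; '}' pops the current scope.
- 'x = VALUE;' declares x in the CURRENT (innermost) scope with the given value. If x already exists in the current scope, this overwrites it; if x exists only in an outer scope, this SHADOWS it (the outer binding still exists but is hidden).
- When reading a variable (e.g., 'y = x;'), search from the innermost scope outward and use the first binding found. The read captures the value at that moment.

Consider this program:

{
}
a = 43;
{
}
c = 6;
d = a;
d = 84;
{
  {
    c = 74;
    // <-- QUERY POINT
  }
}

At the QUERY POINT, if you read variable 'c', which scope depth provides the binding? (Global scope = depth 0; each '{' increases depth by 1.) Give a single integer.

Step 1: enter scope (depth=1)
Step 2: exit scope (depth=0)
Step 3: declare a=43 at depth 0
Step 4: enter scope (depth=1)
Step 5: exit scope (depth=0)
Step 6: declare c=6 at depth 0
Step 7: declare d=(read a)=43 at depth 0
Step 8: declare d=84 at depth 0
Step 9: enter scope (depth=1)
Step 10: enter scope (depth=2)
Step 11: declare c=74 at depth 2
Visible at query point: a=43 c=74 d=84

Answer: 2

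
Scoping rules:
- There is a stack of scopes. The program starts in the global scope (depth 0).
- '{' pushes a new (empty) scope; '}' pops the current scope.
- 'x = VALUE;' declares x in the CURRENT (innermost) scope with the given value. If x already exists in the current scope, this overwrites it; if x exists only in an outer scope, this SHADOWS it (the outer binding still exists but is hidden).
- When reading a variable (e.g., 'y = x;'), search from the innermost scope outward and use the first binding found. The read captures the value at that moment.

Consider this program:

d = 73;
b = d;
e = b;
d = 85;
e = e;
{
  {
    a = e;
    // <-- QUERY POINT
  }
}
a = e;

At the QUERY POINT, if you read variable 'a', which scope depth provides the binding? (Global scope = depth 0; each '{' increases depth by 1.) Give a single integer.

Answer: 2

Derivation:
Step 1: declare d=73 at depth 0
Step 2: declare b=(read d)=73 at depth 0
Step 3: declare e=(read b)=73 at depth 0
Step 4: declare d=85 at depth 0
Step 5: declare e=(read e)=73 at depth 0
Step 6: enter scope (depth=1)
Step 7: enter scope (depth=2)
Step 8: declare a=(read e)=73 at depth 2
Visible at query point: a=73 b=73 d=85 e=73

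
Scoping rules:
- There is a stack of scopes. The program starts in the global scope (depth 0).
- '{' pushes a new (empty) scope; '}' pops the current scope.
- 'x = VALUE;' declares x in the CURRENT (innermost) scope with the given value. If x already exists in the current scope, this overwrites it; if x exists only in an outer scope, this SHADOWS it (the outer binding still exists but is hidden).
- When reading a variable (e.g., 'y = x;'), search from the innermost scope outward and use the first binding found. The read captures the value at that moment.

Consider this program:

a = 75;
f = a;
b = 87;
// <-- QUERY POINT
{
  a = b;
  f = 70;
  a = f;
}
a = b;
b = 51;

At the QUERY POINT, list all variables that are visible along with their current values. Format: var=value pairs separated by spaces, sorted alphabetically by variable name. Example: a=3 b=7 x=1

Step 1: declare a=75 at depth 0
Step 2: declare f=(read a)=75 at depth 0
Step 3: declare b=87 at depth 0
Visible at query point: a=75 b=87 f=75

Answer: a=75 b=87 f=75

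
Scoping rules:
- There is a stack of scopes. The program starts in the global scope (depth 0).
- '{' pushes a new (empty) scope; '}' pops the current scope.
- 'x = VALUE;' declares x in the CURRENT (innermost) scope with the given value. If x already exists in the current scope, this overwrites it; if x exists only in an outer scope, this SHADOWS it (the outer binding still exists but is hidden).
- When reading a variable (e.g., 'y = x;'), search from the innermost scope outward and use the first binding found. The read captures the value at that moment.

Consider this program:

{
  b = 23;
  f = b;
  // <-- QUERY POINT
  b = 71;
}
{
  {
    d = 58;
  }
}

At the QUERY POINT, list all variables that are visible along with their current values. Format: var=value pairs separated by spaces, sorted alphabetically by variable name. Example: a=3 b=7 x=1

Answer: b=23 f=23

Derivation:
Step 1: enter scope (depth=1)
Step 2: declare b=23 at depth 1
Step 3: declare f=(read b)=23 at depth 1
Visible at query point: b=23 f=23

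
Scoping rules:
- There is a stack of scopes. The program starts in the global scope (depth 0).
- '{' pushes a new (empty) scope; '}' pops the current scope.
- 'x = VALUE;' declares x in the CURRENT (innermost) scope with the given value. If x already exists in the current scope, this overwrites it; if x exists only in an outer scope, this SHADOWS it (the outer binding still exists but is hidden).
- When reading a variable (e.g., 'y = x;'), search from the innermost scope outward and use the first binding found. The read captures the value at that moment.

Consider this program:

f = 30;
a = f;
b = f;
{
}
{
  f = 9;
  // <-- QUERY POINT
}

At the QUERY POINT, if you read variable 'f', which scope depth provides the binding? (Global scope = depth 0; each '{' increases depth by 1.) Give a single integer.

Step 1: declare f=30 at depth 0
Step 2: declare a=(read f)=30 at depth 0
Step 3: declare b=(read f)=30 at depth 0
Step 4: enter scope (depth=1)
Step 5: exit scope (depth=0)
Step 6: enter scope (depth=1)
Step 7: declare f=9 at depth 1
Visible at query point: a=30 b=30 f=9

Answer: 1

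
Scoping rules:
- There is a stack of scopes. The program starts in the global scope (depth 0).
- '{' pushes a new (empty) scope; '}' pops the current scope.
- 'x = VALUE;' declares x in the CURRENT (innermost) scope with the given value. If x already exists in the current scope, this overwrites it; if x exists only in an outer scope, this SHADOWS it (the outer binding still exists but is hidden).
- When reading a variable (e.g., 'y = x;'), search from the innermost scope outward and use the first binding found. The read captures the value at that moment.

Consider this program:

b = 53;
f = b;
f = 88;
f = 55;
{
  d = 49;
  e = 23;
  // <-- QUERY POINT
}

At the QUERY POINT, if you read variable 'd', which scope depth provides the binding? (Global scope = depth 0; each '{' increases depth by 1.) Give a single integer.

Answer: 1

Derivation:
Step 1: declare b=53 at depth 0
Step 2: declare f=(read b)=53 at depth 0
Step 3: declare f=88 at depth 0
Step 4: declare f=55 at depth 0
Step 5: enter scope (depth=1)
Step 6: declare d=49 at depth 1
Step 7: declare e=23 at depth 1
Visible at query point: b=53 d=49 e=23 f=55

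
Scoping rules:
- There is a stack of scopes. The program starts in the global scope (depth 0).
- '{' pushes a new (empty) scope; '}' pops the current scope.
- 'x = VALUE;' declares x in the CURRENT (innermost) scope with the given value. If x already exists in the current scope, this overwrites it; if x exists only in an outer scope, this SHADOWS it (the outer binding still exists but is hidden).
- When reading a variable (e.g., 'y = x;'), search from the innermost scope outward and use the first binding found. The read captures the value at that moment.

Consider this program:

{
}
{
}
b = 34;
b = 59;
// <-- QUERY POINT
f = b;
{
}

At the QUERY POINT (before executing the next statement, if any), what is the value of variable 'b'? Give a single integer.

Answer: 59

Derivation:
Step 1: enter scope (depth=1)
Step 2: exit scope (depth=0)
Step 3: enter scope (depth=1)
Step 4: exit scope (depth=0)
Step 5: declare b=34 at depth 0
Step 6: declare b=59 at depth 0
Visible at query point: b=59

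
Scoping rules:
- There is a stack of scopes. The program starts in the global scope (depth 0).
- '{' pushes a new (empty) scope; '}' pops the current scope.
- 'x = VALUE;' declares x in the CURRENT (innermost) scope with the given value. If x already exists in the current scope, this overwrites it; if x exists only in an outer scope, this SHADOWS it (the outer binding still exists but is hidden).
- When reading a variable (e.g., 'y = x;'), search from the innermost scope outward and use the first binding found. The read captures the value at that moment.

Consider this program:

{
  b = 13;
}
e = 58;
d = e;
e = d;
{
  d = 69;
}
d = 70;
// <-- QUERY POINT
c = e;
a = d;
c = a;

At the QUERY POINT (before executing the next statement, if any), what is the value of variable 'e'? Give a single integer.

Step 1: enter scope (depth=1)
Step 2: declare b=13 at depth 1
Step 3: exit scope (depth=0)
Step 4: declare e=58 at depth 0
Step 5: declare d=(read e)=58 at depth 0
Step 6: declare e=(read d)=58 at depth 0
Step 7: enter scope (depth=1)
Step 8: declare d=69 at depth 1
Step 9: exit scope (depth=0)
Step 10: declare d=70 at depth 0
Visible at query point: d=70 e=58

Answer: 58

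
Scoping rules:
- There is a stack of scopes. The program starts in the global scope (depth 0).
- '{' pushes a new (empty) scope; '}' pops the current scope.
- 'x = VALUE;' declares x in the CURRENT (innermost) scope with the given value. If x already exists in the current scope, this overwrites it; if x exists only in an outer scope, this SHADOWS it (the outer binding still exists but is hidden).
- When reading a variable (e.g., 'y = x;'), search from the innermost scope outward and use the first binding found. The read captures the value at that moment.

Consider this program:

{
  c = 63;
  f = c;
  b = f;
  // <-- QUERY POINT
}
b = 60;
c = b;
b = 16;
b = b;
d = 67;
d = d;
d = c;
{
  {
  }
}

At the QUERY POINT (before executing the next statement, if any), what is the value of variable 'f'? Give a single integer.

Step 1: enter scope (depth=1)
Step 2: declare c=63 at depth 1
Step 3: declare f=(read c)=63 at depth 1
Step 4: declare b=(read f)=63 at depth 1
Visible at query point: b=63 c=63 f=63

Answer: 63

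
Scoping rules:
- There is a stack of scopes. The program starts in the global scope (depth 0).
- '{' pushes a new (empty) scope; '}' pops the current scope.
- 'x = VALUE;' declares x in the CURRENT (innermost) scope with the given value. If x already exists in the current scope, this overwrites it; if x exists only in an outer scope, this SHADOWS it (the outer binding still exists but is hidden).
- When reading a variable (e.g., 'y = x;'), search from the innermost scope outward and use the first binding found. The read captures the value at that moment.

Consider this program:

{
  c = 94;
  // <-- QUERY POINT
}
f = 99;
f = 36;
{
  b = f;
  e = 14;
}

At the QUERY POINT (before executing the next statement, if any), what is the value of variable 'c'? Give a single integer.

Step 1: enter scope (depth=1)
Step 2: declare c=94 at depth 1
Visible at query point: c=94

Answer: 94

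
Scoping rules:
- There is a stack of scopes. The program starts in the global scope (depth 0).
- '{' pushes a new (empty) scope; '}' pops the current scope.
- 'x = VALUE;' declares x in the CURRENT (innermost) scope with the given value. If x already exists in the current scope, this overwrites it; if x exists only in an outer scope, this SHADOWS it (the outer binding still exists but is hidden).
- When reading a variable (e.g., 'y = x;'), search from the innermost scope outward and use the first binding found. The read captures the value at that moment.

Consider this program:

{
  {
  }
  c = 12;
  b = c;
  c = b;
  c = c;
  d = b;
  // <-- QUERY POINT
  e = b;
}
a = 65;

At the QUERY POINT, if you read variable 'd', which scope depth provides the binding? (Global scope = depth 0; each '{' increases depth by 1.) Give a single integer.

Answer: 1

Derivation:
Step 1: enter scope (depth=1)
Step 2: enter scope (depth=2)
Step 3: exit scope (depth=1)
Step 4: declare c=12 at depth 1
Step 5: declare b=(read c)=12 at depth 1
Step 6: declare c=(read b)=12 at depth 1
Step 7: declare c=(read c)=12 at depth 1
Step 8: declare d=(read b)=12 at depth 1
Visible at query point: b=12 c=12 d=12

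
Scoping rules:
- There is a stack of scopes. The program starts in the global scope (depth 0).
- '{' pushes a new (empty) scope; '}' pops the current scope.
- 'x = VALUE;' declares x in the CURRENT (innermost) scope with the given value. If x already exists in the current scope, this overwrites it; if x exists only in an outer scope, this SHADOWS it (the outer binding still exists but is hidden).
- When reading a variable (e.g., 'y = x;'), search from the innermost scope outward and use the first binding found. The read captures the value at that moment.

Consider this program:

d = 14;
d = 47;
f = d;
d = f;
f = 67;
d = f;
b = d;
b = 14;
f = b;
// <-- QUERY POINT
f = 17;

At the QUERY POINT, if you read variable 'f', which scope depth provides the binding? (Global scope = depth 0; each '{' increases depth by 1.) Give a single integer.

Answer: 0

Derivation:
Step 1: declare d=14 at depth 0
Step 2: declare d=47 at depth 0
Step 3: declare f=(read d)=47 at depth 0
Step 4: declare d=(read f)=47 at depth 0
Step 5: declare f=67 at depth 0
Step 6: declare d=(read f)=67 at depth 0
Step 7: declare b=(read d)=67 at depth 0
Step 8: declare b=14 at depth 0
Step 9: declare f=(read b)=14 at depth 0
Visible at query point: b=14 d=67 f=14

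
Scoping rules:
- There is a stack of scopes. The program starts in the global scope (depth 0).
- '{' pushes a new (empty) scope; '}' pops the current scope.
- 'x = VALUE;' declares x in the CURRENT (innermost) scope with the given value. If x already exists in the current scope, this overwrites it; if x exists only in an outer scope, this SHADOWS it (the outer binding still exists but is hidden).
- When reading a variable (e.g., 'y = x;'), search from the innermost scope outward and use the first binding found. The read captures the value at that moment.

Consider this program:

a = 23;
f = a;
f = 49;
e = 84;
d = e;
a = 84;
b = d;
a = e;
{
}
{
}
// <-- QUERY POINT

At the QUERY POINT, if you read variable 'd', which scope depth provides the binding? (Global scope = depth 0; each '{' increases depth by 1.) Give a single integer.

Step 1: declare a=23 at depth 0
Step 2: declare f=(read a)=23 at depth 0
Step 3: declare f=49 at depth 0
Step 4: declare e=84 at depth 0
Step 5: declare d=(read e)=84 at depth 0
Step 6: declare a=84 at depth 0
Step 7: declare b=(read d)=84 at depth 0
Step 8: declare a=(read e)=84 at depth 0
Step 9: enter scope (depth=1)
Step 10: exit scope (depth=0)
Step 11: enter scope (depth=1)
Step 12: exit scope (depth=0)
Visible at query point: a=84 b=84 d=84 e=84 f=49

Answer: 0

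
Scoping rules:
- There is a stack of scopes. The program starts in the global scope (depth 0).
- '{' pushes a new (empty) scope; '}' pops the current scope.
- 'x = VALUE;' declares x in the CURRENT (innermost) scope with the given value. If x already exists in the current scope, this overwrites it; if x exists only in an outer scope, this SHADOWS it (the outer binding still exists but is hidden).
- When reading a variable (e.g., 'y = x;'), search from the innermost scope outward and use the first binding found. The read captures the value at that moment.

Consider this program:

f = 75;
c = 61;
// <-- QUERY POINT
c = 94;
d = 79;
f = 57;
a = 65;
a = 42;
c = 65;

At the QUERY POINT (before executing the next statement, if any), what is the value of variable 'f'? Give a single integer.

Step 1: declare f=75 at depth 0
Step 2: declare c=61 at depth 0
Visible at query point: c=61 f=75

Answer: 75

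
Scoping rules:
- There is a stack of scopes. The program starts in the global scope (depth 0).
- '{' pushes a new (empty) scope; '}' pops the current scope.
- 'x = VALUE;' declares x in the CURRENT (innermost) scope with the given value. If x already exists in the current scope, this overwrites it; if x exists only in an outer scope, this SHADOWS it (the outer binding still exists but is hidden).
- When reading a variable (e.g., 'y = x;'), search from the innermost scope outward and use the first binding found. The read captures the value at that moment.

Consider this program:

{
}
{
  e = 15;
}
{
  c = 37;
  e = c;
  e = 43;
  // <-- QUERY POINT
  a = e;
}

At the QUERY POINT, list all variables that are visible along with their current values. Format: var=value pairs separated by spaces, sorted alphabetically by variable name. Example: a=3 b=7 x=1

Answer: c=37 e=43

Derivation:
Step 1: enter scope (depth=1)
Step 2: exit scope (depth=0)
Step 3: enter scope (depth=1)
Step 4: declare e=15 at depth 1
Step 5: exit scope (depth=0)
Step 6: enter scope (depth=1)
Step 7: declare c=37 at depth 1
Step 8: declare e=(read c)=37 at depth 1
Step 9: declare e=43 at depth 1
Visible at query point: c=37 e=43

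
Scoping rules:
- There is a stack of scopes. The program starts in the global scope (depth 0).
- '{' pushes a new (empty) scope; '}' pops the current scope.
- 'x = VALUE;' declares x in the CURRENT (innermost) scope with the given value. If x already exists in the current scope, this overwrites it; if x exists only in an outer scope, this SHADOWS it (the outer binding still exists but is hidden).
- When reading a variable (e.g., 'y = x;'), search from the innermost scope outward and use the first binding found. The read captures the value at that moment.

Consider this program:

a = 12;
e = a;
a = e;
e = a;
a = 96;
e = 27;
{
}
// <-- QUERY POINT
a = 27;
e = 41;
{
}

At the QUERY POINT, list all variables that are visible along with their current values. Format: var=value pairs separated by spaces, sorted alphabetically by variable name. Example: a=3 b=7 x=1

Step 1: declare a=12 at depth 0
Step 2: declare e=(read a)=12 at depth 0
Step 3: declare a=(read e)=12 at depth 0
Step 4: declare e=(read a)=12 at depth 0
Step 5: declare a=96 at depth 0
Step 6: declare e=27 at depth 0
Step 7: enter scope (depth=1)
Step 8: exit scope (depth=0)
Visible at query point: a=96 e=27

Answer: a=96 e=27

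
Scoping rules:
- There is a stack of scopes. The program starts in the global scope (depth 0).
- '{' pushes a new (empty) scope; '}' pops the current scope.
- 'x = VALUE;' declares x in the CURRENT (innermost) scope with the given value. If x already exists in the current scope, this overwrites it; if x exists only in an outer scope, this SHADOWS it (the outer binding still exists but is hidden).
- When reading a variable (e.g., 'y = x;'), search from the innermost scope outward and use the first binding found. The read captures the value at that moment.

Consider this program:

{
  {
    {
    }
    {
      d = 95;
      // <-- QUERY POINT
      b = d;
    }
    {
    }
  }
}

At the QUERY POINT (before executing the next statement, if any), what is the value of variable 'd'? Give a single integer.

Answer: 95

Derivation:
Step 1: enter scope (depth=1)
Step 2: enter scope (depth=2)
Step 3: enter scope (depth=3)
Step 4: exit scope (depth=2)
Step 5: enter scope (depth=3)
Step 6: declare d=95 at depth 3
Visible at query point: d=95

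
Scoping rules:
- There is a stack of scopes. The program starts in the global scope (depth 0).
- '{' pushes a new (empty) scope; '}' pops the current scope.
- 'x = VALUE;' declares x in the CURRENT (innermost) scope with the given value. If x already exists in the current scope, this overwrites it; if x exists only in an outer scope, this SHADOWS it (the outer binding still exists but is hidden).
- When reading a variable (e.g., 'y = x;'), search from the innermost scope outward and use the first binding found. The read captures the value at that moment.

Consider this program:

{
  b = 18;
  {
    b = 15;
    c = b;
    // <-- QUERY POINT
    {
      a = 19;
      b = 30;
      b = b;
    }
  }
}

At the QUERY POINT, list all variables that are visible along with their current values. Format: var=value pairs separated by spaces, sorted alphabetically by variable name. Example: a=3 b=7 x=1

Step 1: enter scope (depth=1)
Step 2: declare b=18 at depth 1
Step 3: enter scope (depth=2)
Step 4: declare b=15 at depth 2
Step 5: declare c=(read b)=15 at depth 2
Visible at query point: b=15 c=15

Answer: b=15 c=15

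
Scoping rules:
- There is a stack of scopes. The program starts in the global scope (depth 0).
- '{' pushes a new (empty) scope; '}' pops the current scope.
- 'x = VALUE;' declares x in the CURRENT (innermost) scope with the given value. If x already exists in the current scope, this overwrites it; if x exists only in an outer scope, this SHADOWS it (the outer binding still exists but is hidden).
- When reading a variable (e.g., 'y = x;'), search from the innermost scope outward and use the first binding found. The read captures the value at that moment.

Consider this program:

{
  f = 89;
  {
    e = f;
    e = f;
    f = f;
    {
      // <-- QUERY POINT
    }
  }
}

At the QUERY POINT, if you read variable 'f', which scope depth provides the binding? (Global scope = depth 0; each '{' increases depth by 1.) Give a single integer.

Answer: 2

Derivation:
Step 1: enter scope (depth=1)
Step 2: declare f=89 at depth 1
Step 3: enter scope (depth=2)
Step 4: declare e=(read f)=89 at depth 2
Step 5: declare e=(read f)=89 at depth 2
Step 6: declare f=(read f)=89 at depth 2
Step 7: enter scope (depth=3)
Visible at query point: e=89 f=89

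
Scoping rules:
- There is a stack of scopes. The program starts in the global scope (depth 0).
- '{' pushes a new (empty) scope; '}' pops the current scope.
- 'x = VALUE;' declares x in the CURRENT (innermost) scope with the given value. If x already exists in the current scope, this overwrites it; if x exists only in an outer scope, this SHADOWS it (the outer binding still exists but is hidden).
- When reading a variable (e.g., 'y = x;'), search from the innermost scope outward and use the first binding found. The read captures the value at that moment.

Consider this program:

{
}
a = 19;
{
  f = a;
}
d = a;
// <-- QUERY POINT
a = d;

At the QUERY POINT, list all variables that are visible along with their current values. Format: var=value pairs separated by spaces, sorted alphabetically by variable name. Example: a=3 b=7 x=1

Answer: a=19 d=19

Derivation:
Step 1: enter scope (depth=1)
Step 2: exit scope (depth=0)
Step 3: declare a=19 at depth 0
Step 4: enter scope (depth=1)
Step 5: declare f=(read a)=19 at depth 1
Step 6: exit scope (depth=0)
Step 7: declare d=(read a)=19 at depth 0
Visible at query point: a=19 d=19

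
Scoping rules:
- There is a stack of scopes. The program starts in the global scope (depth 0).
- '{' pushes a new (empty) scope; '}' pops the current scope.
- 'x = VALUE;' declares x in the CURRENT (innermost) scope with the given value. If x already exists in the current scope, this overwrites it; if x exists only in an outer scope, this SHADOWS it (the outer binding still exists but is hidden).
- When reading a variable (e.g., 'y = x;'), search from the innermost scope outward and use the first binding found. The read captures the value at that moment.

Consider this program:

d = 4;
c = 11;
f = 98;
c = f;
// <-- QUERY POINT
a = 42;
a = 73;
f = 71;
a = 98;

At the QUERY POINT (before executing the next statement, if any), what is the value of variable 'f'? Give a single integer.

Step 1: declare d=4 at depth 0
Step 2: declare c=11 at depth 0
Step 3: declare f=98 at depth 0
Step 4: declare c=(read f)=98 at depth 0
Visible at query point: c=98 d=4 f=98

Answer: 98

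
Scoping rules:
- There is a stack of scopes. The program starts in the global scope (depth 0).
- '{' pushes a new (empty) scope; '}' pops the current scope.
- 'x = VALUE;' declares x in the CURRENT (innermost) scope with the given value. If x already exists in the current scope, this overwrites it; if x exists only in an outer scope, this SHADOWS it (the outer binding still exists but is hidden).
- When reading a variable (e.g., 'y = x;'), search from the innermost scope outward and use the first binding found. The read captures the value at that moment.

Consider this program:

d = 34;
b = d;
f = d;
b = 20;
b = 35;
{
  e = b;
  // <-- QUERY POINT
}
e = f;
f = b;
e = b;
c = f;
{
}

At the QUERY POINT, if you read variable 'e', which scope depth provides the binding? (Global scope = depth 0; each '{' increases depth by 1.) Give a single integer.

Step 1: declare d=34 at depth 0
Step 2: declare b=(read d)=34 at depth 0
Step 3: declare f=(read d)=34 at depth 0
Step 4: declare b=20 at depth 0
Step 5: declare b=35 at depth 0
Step 6: enter scope (depth=1)
Step 7: declare e=(read b)=35 at depth 1
Visible at query point: b=35 d=34 e=35 f=34

Answer: 1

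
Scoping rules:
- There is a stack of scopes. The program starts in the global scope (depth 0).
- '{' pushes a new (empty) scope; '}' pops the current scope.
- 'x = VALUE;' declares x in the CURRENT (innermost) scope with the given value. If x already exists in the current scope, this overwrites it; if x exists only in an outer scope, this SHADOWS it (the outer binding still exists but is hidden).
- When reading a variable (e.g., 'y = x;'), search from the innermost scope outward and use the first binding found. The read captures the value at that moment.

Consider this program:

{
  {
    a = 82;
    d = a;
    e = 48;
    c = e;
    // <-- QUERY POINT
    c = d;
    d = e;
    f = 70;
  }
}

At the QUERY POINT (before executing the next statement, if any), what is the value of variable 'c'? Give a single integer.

Step 1: enter scope (depth=1)
Step 2: enter scope (depth=2)
Step 3: declare a=82 at depth 2
Step 4: declare d=(read a)=82 at depth 2
Step 5: declare e=48 at depth 2
Step 6: declare c=(read e)=48 at depth 2
Visible at query point: a=82 c=48 d=82 e=48

Answer: 48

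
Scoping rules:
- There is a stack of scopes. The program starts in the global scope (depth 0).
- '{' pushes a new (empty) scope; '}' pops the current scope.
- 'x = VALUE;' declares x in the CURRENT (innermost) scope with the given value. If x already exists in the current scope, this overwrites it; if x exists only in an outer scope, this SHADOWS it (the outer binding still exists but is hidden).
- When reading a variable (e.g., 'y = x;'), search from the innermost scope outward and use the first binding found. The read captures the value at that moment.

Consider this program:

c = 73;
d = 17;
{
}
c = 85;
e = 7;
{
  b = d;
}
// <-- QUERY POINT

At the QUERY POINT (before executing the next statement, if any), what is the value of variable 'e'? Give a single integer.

Step 1: declare c=73 at depth 0
Step 2: declare d=17 at depth 0
Step 3: enter scope (depth=1)
Step 4: exit scope (depth=0)
Step 5: declare c=85 at depth 0
Step 6: declare e=7 at depth 0
Step 7: enter scope (depth=1)
Step 8: declare b=(read d)=17 at depth 1
Step 9: exit scope (depth=0)
Visible at query point: c=85 d=17 e=7

Answer: 7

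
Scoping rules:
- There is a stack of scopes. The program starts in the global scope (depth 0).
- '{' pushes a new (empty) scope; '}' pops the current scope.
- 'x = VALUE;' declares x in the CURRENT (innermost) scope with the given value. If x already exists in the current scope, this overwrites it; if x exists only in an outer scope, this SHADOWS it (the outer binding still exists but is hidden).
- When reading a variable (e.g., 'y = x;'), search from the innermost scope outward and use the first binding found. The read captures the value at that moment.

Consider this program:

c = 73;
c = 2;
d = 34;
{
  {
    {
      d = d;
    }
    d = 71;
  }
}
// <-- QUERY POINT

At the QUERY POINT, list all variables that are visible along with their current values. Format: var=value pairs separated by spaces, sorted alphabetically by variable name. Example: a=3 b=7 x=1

Answer: c=2 d=34

Derivation:
Step 1: declare c=73 at depth 0
Step 2: declare c=2 at depth 0
Step 3: declare d=34 at depth 0
Step 4: enter scope (depth=1)
Step 5: enter scope (depth=2)
Step 6: enter scope (depth=3)
Step 7: declare d=(read d)=34 at depth 3
Step 8: exit scope (depth=2)
Step 9: declare d=71 at depth 2
Step 10: exit scope (depth=1)
Step 11: exit scope (depth=0)
Visible at query point: c=2 d=34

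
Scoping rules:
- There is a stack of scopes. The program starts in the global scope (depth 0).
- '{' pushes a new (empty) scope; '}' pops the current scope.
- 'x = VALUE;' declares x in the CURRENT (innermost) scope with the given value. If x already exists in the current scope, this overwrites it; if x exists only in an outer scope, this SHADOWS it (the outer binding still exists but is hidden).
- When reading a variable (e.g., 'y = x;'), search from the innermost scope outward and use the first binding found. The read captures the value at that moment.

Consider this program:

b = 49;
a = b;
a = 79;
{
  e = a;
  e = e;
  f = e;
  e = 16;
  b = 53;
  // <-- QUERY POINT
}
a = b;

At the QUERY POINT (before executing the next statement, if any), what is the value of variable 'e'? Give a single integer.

Step 1: declare b=49 at depth 0
Step 2: declare a=(read b)=49 at depth 0
Step 3: declare a=79 at depth 0
Step 4: enter scope (depth=1)
Step 5: declare e=(read a)=79 at depth 1
Step 6: declare e=(read e)=79 at depth 1
Step 7: declare f=(read e)=79 at depth 1
Step 8: declare e=16 at depth 1
Step 9: declare b=53 at depth 1
Visible at query point: a=79 b=53 e=16 f=79

Answer: 16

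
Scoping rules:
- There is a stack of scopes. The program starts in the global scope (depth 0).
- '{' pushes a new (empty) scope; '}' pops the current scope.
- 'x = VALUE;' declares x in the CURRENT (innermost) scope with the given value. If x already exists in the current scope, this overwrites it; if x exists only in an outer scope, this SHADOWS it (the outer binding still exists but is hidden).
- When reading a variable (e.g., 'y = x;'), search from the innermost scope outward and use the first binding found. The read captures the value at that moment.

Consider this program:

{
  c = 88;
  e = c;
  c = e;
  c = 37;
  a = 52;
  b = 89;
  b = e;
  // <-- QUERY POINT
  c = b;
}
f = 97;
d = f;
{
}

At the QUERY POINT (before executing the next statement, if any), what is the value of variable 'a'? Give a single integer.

Step 1: enter scope (depth=1)
Step 2: declare c=88 at depth 1
Step 3: declare e=(read c)=88 at depth 1
Step 4: declare c=(read e)=88 at depth 1
Step 5: declare c=37 at depth 1
Step 6: declare a=52 at depth 1
Step 7: declare b=89 at depth 1
Step 8: declare b=(read e)=88 at depth 1
Visible at query point: a=52 b=88 c=37 e=88

Answer: 52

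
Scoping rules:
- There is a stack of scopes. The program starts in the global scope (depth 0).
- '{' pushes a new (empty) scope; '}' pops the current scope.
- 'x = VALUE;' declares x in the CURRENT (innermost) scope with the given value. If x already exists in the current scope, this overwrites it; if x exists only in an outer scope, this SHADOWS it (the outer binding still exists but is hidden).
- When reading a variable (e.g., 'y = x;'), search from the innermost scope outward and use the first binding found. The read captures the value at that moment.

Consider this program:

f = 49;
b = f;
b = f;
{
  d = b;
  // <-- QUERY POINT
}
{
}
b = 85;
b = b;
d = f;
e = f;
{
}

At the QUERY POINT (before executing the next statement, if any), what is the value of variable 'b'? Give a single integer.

Step 1: declare f=49 at depth 0
Step 2: declare b=(read f)=49 at depth 0
Step 3: declare b=(read f)=49 at depth 0
Step 4: enter scope (depth=1)
Step 5: declare d=(read b)=49 at depth 1
Visible at query point: b=49 d=49 f=49

Answer: 49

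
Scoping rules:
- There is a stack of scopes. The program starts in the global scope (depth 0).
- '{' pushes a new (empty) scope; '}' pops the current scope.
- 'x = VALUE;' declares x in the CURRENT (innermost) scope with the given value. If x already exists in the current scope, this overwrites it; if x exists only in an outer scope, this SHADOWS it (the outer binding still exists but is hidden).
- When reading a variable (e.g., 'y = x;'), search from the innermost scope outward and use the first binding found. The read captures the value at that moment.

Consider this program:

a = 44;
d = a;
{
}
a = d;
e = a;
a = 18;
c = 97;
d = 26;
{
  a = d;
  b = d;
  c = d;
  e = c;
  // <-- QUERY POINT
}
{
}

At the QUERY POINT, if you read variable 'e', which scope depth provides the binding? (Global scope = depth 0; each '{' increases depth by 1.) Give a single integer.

Answer: 1

Derivation:
Step 1: declare a=44 at depth 0
Step 2: declare d=(read a)=44 at depth 0
Step 3: enter scope (depth=1)
Step 4: exit scope (depth=0)
Step 5: declare a=(read d)=44 at depth 0
Step 6: declare e=(read a)=44 at depth 0
Step 7: declare a=18 at depth 0
Step 8: declare c=97 at depth 0
Step 9: declare d=26 at depth 0
Step 10: enter scope (depth=1)
Step 11: declare a=(read d)=26 at depth 1
Step 12: declare b=(read d)=26 at depth 1
Step 13: declare c=(read d)=26 at depth 1
Step 14: declare e=(read c)=26 at depth 1
Visible at query point: a=26 b=26 c=26 d=26 e=26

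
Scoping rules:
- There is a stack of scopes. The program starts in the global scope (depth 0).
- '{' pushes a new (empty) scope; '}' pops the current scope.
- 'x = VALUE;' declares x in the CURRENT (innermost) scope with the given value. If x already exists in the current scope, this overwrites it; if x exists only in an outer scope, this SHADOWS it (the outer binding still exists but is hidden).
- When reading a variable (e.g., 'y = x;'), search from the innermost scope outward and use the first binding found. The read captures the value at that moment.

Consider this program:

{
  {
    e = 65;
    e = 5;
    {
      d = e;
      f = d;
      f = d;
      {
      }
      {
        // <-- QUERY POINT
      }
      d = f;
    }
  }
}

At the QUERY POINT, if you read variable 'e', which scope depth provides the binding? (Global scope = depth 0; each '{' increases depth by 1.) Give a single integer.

Answer: 2

Derivation:
Step 1: enter scope (depth=1)
Step 2: enter scope (depth=2)
Step 3: declare e=65 at depth 2
Step 4: declare e=5 at depth 2
Step 5: enter scope (depth=3)
Step 6: declare d=(read e)=5 at depth 3
Step 7: declare f=(read d)=5 at depth 3
Step 8: declare f=(read d)=5 at depth 3
Step 9: enter scope (depth=4)
Step 10: exit scope (depth=3)
Step 11: enter scope (depth=4)
Visible at query point: d=5 e=5 f=5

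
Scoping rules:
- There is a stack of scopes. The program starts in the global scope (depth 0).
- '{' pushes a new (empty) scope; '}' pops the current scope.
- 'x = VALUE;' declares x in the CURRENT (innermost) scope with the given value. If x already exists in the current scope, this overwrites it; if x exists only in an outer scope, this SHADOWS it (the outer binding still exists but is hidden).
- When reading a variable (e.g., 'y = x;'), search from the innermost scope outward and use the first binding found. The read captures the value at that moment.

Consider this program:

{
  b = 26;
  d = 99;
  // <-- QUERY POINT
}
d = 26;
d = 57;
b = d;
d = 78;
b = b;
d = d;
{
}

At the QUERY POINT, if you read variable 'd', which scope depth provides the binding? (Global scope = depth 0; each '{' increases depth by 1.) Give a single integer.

Answer: 1

Derivation:
Step 1: enter scope (depth=1)
Step 2: declare b=26 at depth 1
Step 3: declare d=99 at depth 1
Visible at query point: b=26 d=99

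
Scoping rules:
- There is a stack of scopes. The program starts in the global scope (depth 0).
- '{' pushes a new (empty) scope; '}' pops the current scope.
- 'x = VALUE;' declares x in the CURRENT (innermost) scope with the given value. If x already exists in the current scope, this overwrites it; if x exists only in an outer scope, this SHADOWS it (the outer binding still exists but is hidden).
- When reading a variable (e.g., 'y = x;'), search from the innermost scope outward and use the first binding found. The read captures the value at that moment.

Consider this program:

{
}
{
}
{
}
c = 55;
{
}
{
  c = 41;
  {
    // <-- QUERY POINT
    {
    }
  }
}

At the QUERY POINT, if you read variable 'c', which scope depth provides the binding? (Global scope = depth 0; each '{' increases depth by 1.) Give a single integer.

Step 1: enter scope (depth=1)
Step 2: exit scope (depth=0)
Step 3: enter scope (depth=1)
Step 4: exit scope (depth=0)
Step 5: enter scope (depth=1)
Step 6: exit scope (depth=0)
Step 7: declare c=55 at depth 0
Step 8: enter scope (depth=1)
Step 9: exit scope (depth=0)
Step 10: enter scope (depth=1)
Step 11: declare c=41 at depth 1
Step 12: enter scope (depth=2)
Visible at query point: c=41

Answer: 1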